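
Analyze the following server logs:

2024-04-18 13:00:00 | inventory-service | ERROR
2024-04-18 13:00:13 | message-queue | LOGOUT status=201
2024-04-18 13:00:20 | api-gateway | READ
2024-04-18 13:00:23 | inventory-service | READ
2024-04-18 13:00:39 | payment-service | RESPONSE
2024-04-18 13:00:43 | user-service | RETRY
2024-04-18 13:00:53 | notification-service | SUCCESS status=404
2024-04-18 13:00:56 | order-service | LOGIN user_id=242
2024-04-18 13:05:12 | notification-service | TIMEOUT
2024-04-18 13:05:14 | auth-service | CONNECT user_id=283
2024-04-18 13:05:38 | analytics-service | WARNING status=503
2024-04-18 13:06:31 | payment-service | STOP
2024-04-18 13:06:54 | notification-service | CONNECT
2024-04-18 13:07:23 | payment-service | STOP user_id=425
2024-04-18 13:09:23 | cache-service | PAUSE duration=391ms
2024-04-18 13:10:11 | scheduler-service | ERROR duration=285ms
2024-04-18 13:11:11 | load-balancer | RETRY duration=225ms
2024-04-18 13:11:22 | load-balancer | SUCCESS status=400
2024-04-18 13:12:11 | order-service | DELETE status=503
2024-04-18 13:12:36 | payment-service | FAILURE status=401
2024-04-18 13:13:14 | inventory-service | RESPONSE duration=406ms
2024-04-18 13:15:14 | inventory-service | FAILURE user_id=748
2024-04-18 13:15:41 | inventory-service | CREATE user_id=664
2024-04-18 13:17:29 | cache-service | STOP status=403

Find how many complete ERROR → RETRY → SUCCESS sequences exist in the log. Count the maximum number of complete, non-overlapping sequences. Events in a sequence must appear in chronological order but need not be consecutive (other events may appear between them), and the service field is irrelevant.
2

To count sequences:

1. Look for pattern: ERROR → RETRY → SUCCESS
2. Greedily scan the log in chronological order, matching each sequence element in turn (ignoring service)
3. Each time the full pattern completes, increment the count and restart matching from the next event
4. Complete non-overlapping sequences found: 2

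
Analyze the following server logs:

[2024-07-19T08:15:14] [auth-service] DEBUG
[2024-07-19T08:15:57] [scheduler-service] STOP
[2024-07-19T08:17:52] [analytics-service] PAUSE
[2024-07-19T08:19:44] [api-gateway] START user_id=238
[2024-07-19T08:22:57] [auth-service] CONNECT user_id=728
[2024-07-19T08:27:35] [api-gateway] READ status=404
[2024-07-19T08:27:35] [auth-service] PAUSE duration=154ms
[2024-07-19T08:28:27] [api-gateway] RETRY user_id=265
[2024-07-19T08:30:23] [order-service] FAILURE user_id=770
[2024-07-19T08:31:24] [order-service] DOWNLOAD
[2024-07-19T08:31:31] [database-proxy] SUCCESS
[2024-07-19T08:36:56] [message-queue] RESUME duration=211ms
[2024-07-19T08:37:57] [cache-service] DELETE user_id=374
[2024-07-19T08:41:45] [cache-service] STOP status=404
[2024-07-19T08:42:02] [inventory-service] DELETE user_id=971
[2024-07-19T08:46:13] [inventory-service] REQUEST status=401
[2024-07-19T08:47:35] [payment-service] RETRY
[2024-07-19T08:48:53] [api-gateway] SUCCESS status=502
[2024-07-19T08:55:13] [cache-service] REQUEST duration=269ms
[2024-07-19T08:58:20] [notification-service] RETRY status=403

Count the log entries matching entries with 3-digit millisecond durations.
3

To find matching entries:

1. Pattern to match: entries with 3-digit millisecond durations
2. Scan each log entry for the pattern
3. Count matches: 3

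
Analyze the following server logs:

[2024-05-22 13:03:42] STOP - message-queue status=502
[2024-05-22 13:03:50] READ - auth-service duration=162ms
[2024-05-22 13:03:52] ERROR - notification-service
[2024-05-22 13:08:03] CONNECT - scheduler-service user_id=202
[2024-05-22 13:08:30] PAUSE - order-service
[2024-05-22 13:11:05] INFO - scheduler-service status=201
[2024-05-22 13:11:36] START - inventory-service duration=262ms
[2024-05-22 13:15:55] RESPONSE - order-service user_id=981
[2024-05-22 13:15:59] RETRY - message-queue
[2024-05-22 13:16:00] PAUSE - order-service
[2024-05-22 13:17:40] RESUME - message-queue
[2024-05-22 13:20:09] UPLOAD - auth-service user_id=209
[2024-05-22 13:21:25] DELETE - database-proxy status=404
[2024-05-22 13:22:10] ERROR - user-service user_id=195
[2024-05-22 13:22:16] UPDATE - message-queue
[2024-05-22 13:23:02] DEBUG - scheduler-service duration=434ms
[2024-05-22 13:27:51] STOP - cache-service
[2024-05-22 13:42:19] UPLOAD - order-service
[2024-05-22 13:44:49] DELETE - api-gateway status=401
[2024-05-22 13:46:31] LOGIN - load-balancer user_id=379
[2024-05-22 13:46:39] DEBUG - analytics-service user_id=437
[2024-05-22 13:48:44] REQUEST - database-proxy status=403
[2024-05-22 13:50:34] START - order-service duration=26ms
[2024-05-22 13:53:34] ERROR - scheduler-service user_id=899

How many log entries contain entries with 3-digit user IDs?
7

To find matching entries:

1. Pattern to match: entries with 3-digit user IDs
2. Scan each log entry for the pattern
3. Count matches: 7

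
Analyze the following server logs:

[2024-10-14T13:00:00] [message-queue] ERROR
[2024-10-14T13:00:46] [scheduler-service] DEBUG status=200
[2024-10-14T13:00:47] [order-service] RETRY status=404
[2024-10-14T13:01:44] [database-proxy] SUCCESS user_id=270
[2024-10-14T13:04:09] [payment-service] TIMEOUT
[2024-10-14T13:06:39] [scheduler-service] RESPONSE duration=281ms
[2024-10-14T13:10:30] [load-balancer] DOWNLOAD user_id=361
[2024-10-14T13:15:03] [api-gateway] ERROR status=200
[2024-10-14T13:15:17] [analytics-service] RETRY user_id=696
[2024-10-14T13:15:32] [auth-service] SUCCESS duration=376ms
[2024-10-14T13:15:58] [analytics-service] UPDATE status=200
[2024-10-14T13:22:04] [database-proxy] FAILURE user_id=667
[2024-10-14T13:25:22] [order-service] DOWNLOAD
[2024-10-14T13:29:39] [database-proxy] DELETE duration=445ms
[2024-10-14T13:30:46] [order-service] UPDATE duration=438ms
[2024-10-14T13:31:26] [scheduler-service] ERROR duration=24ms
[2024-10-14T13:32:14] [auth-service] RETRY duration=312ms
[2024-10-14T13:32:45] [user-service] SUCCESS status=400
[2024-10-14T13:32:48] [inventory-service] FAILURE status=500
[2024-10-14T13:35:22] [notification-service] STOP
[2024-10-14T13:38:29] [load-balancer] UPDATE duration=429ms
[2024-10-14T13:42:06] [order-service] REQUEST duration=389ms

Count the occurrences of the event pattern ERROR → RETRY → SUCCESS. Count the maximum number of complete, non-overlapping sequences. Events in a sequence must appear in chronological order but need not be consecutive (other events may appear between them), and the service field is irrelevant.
3

To count sequences:

1. Look for pattern: ERROR → RETRY → SUCCESS
2. Greedily scan the log in chronological order, matching each sequence element in turn (ignoring service)
3. Each time the full pattern completes, increment the count and restart matching from the next event
4. Complete non-overlapping sequences found: 3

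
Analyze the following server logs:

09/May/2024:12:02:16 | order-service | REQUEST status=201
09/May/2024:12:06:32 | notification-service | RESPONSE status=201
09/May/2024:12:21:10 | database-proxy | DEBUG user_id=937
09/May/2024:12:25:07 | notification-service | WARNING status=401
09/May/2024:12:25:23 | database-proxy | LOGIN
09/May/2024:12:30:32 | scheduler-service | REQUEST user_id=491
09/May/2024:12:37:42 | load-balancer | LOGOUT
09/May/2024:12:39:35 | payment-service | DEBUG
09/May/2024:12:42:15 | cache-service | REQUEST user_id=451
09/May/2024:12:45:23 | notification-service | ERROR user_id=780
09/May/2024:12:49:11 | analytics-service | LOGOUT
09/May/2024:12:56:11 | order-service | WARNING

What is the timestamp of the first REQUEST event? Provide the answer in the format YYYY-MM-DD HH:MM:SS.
2024-05-09 12:02:16

To find the first event:

1. Filter for all REQUEST events
2. Sort by timestamp
3. Select the first one
4. Timestamp: 2024-05-09 12:02:16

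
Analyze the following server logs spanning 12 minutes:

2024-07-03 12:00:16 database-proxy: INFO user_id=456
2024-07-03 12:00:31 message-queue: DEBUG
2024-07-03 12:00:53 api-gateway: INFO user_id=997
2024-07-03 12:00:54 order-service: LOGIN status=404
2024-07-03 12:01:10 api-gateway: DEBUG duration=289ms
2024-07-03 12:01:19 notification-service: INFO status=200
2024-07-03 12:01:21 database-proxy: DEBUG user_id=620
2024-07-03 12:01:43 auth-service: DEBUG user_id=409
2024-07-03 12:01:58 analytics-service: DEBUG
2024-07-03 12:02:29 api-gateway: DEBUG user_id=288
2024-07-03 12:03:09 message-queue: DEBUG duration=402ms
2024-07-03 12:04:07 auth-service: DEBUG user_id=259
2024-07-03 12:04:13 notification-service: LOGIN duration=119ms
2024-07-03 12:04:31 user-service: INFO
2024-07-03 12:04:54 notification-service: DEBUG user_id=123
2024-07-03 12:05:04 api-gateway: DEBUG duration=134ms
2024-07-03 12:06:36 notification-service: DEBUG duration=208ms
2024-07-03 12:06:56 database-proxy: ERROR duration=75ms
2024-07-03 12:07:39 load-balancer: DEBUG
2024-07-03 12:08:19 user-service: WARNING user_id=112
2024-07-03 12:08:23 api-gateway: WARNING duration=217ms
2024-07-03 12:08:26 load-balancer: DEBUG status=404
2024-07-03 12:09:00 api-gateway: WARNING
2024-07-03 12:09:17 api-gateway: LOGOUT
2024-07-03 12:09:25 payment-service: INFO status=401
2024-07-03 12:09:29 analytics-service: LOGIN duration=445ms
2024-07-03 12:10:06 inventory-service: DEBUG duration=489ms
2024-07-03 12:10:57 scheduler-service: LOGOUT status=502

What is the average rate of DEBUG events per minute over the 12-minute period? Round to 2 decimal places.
1.17

To calculate the rate:

1. Count total DEBUG events: 14
2. Total time period: 12 minutes
3. Rate = 14 / 12 = 1.17 events per minute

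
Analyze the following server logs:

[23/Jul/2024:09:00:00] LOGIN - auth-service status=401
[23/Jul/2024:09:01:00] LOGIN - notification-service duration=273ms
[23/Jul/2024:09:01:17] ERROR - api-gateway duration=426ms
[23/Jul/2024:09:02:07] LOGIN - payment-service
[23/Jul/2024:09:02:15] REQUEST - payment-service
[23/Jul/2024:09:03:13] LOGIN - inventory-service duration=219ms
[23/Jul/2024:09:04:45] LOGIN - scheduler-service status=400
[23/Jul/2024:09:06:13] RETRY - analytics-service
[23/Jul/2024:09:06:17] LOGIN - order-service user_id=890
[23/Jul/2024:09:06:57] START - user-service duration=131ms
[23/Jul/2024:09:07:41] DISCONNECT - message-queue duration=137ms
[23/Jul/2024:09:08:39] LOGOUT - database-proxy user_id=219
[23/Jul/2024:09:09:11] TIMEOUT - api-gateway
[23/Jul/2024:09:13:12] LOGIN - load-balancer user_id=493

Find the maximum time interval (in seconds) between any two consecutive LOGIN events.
415

To find the longest gap:

1. Extract all LOGIN events in chronological order
2. Calculate time differences between consecutive events
3. Find the maximum difference
4. Longest gap: 415 seconds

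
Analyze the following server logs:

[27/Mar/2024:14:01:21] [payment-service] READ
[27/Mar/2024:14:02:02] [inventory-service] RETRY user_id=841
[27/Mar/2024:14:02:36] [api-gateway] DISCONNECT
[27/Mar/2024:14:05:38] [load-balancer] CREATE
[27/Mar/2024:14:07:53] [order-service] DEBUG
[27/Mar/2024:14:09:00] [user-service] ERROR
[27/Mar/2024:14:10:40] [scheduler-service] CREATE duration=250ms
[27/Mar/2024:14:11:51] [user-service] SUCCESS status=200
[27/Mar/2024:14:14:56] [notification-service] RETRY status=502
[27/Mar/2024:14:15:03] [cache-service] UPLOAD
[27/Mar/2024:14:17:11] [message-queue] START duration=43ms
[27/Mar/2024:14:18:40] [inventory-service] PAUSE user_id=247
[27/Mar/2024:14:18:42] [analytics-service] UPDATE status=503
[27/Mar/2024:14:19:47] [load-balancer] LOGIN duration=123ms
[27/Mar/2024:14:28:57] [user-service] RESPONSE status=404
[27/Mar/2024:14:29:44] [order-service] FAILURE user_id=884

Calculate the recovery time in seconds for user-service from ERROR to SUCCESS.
171

To calculate recovery time:

1. Find ERROR event for user-service: 27/Mar/2024:14:09:00
2. Find next SUCCESS event for user-service: 27/Mar/2024:14:11:51
3. Recovery time: 27/Mar/2024:14:11:51 - 27/Mar/2024:14:09:00 = 171 seconds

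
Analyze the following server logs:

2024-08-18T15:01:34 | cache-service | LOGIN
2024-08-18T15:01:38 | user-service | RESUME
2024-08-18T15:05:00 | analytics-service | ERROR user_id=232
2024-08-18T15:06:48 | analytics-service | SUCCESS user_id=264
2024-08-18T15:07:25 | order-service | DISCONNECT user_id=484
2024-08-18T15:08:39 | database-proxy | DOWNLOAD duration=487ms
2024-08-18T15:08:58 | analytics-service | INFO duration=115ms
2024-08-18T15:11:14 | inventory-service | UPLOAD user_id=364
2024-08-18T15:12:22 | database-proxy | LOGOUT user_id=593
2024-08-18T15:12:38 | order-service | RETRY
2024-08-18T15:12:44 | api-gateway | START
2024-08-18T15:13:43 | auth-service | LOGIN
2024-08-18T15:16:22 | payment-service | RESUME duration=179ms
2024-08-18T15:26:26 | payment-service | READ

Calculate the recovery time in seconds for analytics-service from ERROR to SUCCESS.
108

To calculate recovery time:

1. Find ERROR event for analytics-service: 2024-08-18T15:05:00
2. Find next SUCCESS event for analytics-service: 2024-08-18T15:06:48
3. Recovery time: 2024-08-18T15:06:48 - 2024-08-18T15:05:00 = 108 seconds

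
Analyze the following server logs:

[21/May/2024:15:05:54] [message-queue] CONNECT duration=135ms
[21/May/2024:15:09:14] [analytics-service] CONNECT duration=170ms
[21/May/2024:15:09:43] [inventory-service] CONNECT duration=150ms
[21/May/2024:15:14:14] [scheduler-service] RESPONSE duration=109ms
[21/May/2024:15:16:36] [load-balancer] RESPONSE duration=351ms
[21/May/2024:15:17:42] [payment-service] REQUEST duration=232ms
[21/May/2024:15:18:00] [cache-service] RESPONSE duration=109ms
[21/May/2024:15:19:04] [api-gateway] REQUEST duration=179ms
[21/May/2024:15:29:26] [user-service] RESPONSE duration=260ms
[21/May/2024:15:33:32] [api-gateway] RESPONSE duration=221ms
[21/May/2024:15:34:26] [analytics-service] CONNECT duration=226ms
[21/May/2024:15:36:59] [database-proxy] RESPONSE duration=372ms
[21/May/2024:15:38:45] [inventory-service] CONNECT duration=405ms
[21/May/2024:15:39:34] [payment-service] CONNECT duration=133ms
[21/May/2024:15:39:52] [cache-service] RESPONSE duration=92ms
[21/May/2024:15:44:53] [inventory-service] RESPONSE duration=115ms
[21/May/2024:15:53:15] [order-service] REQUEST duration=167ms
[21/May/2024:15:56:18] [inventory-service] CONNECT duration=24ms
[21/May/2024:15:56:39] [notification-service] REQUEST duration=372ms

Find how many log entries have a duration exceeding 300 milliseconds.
4

To count timeouts:

1. Threshold: 300ms
2. Extract duration from each log entry
3. Count entries where duration > 300
4. Timeout count: 4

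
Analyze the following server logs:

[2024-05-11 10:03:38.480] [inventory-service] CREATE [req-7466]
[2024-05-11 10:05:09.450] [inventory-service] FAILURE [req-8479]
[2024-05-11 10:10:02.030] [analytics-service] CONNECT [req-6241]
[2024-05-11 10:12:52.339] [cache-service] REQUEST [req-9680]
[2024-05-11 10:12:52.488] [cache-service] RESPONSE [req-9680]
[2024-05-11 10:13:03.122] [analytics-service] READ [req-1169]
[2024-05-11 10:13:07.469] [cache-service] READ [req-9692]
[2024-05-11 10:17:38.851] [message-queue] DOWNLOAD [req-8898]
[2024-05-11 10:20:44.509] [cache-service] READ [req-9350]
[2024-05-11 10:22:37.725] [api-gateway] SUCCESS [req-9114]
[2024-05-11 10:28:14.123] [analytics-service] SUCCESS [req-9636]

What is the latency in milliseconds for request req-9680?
149

To calculate latency:

1. Find REQUEST with id req-9680: 2024-05-11 10:12:52.339
2. Find RESPONSE with id req-9680: 2024-05-11 10:12:52.488
3. Latency: 2024-05-11 10:12:52.488 - 2024-05-11 10:12:52.339 = 149ms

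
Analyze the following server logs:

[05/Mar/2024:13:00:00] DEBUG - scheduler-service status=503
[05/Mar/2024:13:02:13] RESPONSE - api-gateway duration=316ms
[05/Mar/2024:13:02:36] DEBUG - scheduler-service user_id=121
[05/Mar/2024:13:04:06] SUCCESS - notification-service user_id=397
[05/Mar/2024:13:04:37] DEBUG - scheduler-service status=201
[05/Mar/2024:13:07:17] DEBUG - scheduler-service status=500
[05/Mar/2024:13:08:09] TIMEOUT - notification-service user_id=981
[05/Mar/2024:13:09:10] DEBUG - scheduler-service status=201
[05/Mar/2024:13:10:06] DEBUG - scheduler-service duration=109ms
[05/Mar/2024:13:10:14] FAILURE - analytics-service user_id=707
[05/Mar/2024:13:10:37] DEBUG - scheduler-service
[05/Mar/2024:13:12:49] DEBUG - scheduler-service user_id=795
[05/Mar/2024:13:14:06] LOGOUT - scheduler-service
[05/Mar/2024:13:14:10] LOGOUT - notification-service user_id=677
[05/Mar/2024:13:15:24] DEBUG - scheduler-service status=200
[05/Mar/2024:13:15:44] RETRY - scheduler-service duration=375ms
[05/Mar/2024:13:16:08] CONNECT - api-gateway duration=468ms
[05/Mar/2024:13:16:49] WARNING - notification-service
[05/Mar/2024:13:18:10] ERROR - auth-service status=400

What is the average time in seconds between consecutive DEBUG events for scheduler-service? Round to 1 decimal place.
115.5

To calculate average interval:

1. Find all DEBUG events for scheduler-service in order
2. Calculate time gaps between consecutive events
3. Compute mean of gaps: 924 / 8 = 115.5 seconds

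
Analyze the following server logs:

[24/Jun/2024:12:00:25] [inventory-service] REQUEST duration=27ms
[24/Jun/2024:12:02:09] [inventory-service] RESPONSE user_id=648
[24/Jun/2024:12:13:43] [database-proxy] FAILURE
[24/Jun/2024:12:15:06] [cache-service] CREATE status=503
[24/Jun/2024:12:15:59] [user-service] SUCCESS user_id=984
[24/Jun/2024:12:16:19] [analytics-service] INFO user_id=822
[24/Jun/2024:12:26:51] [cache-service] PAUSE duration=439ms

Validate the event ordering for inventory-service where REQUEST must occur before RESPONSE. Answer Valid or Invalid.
Valid

To validate ordering:

1. Required order: REQUEST → RESPONSE
2. Rule: REQUEST must occur before RESPONSE
3. Check actual order of events for inventory-service
4. Result: Valid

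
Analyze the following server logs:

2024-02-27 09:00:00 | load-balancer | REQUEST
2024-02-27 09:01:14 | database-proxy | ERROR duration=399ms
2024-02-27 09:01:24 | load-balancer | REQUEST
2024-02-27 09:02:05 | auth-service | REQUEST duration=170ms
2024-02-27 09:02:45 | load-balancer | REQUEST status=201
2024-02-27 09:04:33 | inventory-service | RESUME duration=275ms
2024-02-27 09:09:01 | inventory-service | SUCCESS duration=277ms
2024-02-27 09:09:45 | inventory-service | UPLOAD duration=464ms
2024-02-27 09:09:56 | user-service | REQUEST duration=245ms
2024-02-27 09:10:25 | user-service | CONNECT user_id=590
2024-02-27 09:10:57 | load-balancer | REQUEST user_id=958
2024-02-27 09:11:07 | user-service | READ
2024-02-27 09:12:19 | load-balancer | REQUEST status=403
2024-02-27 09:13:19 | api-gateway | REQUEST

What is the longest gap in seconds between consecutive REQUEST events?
431

To find the longest gap:

1. Extract all REQUEST events in chronological order
2. Calculate time differences between consecutive events
3. Find the maximum difference
4. Longest gap: 431 seconds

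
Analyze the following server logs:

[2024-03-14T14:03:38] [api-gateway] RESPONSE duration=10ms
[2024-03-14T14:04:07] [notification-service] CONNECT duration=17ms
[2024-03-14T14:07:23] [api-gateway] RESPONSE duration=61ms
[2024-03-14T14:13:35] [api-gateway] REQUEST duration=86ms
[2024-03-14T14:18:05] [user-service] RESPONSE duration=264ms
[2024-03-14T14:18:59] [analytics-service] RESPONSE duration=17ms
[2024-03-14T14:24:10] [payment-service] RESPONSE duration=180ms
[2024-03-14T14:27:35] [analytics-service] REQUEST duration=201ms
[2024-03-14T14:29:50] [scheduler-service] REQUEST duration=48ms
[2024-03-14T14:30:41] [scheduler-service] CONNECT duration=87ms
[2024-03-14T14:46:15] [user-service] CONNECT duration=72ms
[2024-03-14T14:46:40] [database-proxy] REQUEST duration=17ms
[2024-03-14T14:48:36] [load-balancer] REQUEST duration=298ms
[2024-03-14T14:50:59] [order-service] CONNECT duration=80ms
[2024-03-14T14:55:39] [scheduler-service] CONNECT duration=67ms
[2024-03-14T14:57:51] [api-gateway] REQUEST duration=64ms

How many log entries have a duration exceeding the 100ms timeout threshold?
4

To count timeouts:

1. Threshold: 100ms
2. Extract duration from each log entry
3. Count entries where duration > 100
4. Timeout count: 4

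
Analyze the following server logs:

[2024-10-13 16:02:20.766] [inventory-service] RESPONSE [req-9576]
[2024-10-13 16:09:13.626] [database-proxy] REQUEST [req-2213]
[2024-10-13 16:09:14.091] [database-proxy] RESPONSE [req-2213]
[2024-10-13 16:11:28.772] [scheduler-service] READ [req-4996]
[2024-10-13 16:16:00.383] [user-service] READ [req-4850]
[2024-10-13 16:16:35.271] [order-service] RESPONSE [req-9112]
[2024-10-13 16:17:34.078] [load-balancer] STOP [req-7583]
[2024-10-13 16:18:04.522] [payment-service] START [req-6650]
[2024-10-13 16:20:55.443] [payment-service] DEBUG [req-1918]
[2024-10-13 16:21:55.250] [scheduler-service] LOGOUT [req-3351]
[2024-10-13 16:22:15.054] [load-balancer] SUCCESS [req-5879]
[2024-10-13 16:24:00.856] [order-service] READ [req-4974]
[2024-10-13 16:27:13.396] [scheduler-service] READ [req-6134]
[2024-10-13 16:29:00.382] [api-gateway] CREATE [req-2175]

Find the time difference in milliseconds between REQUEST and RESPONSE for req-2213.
465

To calculate latency:

1. Find REQUEST with id req-2213: 2024-10-13 16:09:13.626
2. Find RESPONSE with id req-2213: 2024-10-13 16:09:14.091
3. Latency: 2024-10-13 16:09:14.091 - 2024-10-13 16:09:13.626 = 465ms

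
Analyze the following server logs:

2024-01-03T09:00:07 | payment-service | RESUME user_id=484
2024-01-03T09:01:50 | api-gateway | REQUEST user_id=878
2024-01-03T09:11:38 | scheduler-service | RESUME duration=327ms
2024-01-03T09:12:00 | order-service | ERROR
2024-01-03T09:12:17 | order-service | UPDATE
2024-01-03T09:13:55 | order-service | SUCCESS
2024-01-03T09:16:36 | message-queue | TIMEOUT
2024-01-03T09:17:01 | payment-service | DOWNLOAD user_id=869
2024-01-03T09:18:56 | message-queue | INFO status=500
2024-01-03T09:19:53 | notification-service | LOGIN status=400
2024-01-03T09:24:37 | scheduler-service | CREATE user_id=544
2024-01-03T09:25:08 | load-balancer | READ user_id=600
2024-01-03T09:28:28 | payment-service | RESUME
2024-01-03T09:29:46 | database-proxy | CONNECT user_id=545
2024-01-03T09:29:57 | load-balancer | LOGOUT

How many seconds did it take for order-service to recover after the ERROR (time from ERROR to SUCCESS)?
115

To calculate recovery time:

1. Find ERROR event for order-service: 2024-01-03T09:12:00
2. Find next SUCCESS event for order-service: 2024-01-03T09:13:55
3. Recovery time: 2024-01-03T09:13:55 - 2024-01-03T09:12:00 = 115 seconds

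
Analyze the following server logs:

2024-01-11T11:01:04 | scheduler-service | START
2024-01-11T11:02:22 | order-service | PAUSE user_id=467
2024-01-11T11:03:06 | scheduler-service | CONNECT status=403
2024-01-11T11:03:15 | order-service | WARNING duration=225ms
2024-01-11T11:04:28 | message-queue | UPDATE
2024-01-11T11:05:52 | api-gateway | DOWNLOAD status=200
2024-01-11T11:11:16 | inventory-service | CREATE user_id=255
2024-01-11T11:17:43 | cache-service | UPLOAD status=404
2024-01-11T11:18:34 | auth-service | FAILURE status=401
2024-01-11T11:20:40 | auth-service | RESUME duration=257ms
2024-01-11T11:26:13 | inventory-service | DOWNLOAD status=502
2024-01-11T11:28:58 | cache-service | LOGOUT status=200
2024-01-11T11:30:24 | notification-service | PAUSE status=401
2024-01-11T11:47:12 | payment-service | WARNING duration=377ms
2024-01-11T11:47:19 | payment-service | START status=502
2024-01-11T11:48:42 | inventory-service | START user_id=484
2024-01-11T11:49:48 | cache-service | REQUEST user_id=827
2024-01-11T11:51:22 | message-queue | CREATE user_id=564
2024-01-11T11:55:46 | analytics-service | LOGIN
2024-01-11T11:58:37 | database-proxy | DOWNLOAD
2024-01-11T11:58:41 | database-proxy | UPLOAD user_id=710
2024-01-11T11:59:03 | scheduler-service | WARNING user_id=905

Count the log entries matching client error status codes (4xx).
4

To find matching entries:

1. Pattern to match: client error status codes (4xx)
2. Scan each log entry for the pattern
3. Count matches: 4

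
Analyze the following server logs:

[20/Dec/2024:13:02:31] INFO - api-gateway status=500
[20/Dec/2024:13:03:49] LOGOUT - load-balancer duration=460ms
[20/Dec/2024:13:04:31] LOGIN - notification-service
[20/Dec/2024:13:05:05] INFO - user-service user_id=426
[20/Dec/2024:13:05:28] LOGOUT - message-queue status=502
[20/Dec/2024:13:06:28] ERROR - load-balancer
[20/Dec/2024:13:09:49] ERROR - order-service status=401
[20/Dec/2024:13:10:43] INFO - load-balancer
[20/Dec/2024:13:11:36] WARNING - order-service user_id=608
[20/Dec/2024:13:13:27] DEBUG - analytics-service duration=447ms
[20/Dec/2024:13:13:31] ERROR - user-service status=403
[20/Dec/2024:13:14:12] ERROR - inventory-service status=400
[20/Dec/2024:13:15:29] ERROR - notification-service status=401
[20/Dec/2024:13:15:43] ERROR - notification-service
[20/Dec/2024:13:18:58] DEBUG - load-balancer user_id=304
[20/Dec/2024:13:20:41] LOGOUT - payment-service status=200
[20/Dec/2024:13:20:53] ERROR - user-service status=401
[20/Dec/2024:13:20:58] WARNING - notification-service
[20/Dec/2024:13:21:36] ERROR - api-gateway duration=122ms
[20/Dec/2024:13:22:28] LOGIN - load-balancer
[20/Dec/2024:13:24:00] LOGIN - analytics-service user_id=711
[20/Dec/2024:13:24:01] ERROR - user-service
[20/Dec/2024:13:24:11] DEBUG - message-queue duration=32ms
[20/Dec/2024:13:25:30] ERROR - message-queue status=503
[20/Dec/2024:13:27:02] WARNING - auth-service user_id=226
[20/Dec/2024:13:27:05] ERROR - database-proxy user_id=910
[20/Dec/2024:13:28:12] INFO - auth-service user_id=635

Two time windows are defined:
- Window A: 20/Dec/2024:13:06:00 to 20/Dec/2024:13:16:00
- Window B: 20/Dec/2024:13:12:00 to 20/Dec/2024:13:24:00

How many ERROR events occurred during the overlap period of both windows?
4

To find overlap events:

1. Window A: 20/Dec/2024:13:06:00 to 20/Dec/2024:13:16:00
2. Window B: 20/Dec/2024:13:12:00 to 20/Dec/2024:13:24:00
3. Overlap period: 20/Dec/2024:13:12:00 to 20/Dec/2024:13:16:00
4. Count ERROR events in overlap: 4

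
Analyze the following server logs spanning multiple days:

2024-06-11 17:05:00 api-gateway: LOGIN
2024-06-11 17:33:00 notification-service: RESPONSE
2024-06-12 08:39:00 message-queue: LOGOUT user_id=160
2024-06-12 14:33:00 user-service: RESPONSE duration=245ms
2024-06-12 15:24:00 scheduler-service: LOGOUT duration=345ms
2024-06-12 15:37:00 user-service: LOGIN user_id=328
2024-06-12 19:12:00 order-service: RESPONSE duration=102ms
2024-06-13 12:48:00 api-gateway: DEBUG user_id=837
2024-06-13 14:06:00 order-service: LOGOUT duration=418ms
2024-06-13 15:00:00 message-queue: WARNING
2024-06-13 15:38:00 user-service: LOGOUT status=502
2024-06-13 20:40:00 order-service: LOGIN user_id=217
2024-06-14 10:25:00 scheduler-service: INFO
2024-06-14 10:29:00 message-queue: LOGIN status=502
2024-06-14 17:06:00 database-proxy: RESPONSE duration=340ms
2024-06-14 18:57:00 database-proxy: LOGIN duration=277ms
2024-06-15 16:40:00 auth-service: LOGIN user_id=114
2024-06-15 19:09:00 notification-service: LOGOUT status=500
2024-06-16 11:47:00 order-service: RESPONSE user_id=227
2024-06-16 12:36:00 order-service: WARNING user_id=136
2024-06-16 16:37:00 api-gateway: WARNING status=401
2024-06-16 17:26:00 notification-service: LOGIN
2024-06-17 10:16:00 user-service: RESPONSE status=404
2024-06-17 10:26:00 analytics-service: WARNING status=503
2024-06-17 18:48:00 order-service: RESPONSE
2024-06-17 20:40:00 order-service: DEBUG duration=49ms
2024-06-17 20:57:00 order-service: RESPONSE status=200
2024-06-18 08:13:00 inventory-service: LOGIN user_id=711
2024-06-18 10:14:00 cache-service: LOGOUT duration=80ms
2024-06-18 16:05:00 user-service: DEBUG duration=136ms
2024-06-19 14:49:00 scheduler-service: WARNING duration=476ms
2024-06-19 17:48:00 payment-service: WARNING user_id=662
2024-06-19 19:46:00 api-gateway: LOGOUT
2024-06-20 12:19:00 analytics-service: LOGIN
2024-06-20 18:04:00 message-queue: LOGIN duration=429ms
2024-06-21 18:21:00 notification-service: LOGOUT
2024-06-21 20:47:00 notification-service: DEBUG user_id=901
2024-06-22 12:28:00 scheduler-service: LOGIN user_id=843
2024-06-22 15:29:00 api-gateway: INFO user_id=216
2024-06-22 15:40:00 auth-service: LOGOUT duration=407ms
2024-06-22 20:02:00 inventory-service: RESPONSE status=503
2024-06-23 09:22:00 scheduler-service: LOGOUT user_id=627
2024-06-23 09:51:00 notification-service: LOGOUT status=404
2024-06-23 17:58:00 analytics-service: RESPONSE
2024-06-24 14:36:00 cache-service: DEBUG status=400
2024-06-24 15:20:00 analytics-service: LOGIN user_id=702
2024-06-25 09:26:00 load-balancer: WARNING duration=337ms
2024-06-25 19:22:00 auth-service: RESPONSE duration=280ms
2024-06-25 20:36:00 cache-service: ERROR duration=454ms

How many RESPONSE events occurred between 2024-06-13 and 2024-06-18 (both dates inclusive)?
5

To filter by date range:

1. Date range: 2024-06-13 through 2024-06-18, both dates inclusive
2. Filter for RESPONSE events whose date falls in this range
3. Count matching events: 5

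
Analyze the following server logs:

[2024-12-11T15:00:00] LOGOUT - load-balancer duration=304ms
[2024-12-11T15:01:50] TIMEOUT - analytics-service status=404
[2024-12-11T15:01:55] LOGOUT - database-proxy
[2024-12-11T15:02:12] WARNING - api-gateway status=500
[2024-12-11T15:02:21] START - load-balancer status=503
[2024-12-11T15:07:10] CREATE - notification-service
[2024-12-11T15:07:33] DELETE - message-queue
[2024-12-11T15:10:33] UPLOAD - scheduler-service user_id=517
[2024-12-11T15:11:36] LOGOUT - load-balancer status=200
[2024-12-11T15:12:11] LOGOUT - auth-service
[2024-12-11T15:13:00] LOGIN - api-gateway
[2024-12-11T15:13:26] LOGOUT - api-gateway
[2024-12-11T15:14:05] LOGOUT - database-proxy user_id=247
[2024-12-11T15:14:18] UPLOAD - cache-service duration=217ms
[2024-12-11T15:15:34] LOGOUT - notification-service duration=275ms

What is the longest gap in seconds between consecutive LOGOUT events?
581

To find the longest gap:

1. Extract all LOGOUT events in chronological order
2. Calculate time differences between consecutive events
3. Find the maximum difference
4. Longest gap: 581 seconds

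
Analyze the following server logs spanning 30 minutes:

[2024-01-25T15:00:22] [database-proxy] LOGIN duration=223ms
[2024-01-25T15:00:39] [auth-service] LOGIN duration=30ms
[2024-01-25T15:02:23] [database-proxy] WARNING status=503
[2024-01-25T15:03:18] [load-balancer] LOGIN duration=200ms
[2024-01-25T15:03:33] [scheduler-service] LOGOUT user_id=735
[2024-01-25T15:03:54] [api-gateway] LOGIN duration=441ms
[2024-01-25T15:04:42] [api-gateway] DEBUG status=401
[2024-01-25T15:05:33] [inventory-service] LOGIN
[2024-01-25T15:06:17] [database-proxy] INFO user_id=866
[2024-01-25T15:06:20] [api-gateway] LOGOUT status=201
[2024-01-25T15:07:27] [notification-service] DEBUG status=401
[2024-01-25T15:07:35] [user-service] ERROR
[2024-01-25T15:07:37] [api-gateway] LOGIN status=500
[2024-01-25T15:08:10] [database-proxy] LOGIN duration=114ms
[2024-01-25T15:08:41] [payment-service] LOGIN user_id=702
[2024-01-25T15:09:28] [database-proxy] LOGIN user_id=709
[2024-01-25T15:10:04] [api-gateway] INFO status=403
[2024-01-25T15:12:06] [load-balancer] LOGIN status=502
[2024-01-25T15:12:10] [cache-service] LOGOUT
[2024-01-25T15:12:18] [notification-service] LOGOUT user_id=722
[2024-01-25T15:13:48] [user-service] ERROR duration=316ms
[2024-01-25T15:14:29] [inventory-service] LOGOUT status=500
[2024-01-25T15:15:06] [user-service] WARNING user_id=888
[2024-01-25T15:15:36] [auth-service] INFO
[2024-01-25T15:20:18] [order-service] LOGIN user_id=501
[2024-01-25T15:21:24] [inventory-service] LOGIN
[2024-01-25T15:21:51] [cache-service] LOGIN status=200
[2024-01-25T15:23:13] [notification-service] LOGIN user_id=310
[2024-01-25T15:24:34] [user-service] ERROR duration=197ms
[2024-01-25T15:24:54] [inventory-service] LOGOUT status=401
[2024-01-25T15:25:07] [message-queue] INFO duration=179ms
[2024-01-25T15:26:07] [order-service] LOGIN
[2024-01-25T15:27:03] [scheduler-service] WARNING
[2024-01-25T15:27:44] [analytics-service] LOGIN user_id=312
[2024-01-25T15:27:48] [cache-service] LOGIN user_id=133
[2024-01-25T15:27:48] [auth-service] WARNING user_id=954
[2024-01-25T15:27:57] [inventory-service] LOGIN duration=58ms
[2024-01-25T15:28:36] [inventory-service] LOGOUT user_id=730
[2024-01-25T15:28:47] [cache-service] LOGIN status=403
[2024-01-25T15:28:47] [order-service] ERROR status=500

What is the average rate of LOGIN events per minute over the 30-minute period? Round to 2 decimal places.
0.63

To calculate the rate:

1. Count total LOGIN events: 19
2. Total time period: 30 minutes
3. Rate = 19 / 30 = 0.63 events per minute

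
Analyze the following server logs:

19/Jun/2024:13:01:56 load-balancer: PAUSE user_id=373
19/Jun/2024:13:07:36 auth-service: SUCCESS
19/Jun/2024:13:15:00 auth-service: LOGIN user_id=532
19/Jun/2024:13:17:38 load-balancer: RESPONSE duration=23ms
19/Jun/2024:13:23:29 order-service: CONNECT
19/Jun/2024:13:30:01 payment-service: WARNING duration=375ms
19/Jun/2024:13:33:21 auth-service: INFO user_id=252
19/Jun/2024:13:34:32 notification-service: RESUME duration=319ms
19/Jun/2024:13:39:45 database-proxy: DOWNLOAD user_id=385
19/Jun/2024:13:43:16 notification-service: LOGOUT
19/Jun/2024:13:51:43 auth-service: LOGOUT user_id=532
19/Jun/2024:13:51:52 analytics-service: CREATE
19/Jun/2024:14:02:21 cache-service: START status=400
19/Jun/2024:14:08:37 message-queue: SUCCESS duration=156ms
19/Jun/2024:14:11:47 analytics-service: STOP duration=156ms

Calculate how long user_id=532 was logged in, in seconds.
2203

To calculate session duration:

1. Find LOGIN event for user_id=532: 19/Jun/2024:13:15:00
2. Find LOGOUT event for user_id=532: 19/Jun/2024:13:51:43
3. Session duration: 19/Jun/2024:13:51:43 - 19/Jun/2024:13:15:00 = 2203 seconds (36 minutes)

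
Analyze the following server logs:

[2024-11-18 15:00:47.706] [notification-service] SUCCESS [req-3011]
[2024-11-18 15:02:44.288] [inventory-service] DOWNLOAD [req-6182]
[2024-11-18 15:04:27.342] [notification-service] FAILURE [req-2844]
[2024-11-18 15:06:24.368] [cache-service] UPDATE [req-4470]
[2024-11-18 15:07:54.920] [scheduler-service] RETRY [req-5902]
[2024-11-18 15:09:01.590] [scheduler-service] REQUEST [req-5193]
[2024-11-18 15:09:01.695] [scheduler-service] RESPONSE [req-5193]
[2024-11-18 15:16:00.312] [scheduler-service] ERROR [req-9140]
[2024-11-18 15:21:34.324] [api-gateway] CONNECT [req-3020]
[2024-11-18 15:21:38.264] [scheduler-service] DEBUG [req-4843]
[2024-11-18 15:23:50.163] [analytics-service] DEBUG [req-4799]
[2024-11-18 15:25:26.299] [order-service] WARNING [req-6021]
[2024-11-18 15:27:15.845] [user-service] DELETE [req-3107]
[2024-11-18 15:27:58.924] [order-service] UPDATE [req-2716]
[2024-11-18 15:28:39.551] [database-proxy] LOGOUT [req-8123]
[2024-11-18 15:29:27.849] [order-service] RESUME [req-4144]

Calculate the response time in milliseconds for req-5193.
105

To calculate latency:

1. Find REQUEST with id req-5193: 2024-11-18 15:09:01.590
2. Find RESPONSE with id req-5193: 2024-11-18 15:09:01.695
3. Latency: 2024-11-18 15:09:01.695 - 2024-11-18 15:09:01.590 = 105ms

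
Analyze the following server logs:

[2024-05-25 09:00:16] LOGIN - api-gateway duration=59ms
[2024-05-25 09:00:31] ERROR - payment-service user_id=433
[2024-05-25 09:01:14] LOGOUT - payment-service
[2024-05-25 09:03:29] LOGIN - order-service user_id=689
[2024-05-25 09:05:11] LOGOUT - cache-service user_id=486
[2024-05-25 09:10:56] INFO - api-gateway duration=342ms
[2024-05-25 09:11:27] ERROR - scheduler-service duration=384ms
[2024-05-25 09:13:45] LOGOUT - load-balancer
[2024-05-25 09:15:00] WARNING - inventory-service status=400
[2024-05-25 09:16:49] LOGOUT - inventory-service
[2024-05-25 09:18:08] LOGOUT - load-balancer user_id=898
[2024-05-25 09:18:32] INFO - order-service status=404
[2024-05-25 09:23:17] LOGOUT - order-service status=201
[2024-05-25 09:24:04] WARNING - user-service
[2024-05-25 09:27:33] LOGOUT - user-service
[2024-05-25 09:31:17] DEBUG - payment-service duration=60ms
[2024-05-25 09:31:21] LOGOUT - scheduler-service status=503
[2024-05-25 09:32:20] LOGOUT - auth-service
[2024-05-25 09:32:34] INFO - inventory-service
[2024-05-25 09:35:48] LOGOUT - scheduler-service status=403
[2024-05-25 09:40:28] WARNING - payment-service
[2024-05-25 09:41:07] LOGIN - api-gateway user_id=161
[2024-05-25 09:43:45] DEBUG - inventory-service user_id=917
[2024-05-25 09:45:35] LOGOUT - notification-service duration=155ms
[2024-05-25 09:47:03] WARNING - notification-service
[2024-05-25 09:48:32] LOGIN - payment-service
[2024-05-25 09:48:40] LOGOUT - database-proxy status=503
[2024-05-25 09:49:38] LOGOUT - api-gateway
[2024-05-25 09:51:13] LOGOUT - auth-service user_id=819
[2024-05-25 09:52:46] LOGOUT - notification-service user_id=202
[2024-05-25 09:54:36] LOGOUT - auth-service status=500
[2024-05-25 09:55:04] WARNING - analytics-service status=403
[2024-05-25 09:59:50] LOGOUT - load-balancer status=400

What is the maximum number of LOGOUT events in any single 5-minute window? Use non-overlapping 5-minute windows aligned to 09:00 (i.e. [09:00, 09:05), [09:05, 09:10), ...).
3

To find the burst window:

1. Divide the log period into non-overlapping 5-minute windows starting at 09:00
2. Count LOGOUT events in each window
3. Find the window with maximum count
4. Maximum events in a window: 3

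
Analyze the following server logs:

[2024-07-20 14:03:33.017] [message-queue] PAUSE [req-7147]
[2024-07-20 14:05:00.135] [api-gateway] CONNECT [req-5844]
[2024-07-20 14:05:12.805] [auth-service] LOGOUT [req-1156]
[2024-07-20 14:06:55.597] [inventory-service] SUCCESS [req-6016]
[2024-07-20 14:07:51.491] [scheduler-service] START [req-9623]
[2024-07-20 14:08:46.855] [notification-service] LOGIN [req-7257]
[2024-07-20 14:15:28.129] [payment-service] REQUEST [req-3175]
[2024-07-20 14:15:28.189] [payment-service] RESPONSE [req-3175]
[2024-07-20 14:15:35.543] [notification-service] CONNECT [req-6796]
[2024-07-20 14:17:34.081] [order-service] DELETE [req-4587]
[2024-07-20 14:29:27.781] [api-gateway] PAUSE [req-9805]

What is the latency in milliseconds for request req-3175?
60

To calculate latency:

1. Find REQUEST with id req-3175: 2024-07-20 14:15:28.129
2. Find RESPONSE with id req-3175: 2024-07-20 14:15:28.189
3. Latency: 2024-07-20 14:15:28.189 - 2024-07-20 14:15:28.129 = 60ms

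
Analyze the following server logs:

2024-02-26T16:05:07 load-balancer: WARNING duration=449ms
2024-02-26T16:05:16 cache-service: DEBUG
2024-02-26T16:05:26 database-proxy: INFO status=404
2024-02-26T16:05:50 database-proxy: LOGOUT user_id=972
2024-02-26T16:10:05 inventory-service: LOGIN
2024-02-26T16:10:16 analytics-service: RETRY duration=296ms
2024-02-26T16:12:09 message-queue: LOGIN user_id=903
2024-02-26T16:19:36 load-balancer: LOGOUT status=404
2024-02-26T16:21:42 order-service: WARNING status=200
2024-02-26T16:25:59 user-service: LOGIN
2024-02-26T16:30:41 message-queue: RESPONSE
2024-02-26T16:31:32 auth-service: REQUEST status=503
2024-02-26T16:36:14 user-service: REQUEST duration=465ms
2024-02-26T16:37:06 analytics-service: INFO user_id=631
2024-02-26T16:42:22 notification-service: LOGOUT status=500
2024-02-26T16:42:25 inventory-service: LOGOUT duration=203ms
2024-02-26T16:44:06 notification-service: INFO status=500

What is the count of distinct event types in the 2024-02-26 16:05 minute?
4

To count unique event types:

1. Filter events in the minute starting at 2024-02-26 16:05
2. Extract event types from matching entries
3. Count unique types: 4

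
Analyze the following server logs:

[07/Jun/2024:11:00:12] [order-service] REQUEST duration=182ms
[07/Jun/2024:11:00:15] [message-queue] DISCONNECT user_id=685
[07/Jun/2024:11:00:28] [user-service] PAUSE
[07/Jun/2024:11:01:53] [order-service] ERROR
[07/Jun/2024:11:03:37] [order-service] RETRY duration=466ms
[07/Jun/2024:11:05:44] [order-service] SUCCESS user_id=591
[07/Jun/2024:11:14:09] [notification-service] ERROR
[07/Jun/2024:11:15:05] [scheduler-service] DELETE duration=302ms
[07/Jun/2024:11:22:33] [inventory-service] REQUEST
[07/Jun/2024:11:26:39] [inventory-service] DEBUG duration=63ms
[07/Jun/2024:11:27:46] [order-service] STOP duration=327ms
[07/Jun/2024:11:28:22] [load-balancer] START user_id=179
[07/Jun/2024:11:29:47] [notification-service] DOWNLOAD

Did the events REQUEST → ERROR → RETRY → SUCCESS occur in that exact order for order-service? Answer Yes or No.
Yes

To verify sequence order:

1. Find all events in sequence REQUEST → ERROR → RETRY → SUCCESS for order-service
2. Extract their timestamps
3. Check if timestamps are in ascending order
4. Result: Yes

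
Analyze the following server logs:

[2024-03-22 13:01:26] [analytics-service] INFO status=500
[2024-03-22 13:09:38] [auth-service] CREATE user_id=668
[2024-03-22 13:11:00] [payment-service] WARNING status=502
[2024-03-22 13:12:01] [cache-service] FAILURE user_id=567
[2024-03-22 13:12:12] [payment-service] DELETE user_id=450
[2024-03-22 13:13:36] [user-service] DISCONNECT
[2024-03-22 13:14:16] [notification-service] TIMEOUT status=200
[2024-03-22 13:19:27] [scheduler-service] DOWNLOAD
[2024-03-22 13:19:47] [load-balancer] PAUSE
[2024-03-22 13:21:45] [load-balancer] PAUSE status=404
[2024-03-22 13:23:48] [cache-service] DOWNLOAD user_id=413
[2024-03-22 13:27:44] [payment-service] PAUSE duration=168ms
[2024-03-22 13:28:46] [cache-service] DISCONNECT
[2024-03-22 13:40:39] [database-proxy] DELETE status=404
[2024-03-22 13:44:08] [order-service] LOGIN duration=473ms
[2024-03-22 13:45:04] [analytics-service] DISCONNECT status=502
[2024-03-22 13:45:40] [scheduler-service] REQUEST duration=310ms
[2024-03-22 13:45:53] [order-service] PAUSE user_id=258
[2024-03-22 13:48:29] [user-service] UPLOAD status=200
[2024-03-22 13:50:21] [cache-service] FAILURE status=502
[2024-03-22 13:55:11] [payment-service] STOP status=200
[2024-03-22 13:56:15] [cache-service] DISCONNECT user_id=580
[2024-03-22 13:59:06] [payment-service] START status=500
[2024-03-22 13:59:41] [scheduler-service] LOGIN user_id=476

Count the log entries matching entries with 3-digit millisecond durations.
3

To find matching entries:

1. Pattern to match: entries with 3-digit millisecond durations
2. Scan each log entry for the pattern
3. Count matches: 3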